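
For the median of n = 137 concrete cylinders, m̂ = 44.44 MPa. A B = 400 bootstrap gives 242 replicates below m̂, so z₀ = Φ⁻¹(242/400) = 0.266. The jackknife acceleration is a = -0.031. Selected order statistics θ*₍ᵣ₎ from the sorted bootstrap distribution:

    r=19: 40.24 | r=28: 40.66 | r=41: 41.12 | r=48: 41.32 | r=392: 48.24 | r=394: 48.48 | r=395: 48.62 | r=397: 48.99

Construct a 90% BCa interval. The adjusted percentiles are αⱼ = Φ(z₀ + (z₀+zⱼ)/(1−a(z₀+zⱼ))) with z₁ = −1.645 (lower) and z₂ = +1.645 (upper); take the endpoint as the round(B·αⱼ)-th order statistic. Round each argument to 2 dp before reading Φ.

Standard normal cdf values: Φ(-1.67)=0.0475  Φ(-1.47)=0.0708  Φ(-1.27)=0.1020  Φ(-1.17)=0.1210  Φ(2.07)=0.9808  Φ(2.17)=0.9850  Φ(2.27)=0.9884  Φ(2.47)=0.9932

Lower: z₀ + z₁ = 0.266 + (-1.645) = -1.379; 1 − a(z₀+z₁) = 1 − (-0.031)(-1.379) = 0.9573; argument = 0.266 + (-1.379)/0.9573 = -1.1746 → -1.17.
α₁ = Φ(-1.17) = 0.1210; rank = round(400 × 0.1210) = 48; θ*₍48₎ = 41.32.
Upper: z₀ + z₂ = 1.911; 1 − a(z₀+z₂) = 1.0592; argument = 2.0701 → 2.07; α₂ = 0.9808; rank = 392; θ*₍392₎ = 48.24.

(41.32, 48.24)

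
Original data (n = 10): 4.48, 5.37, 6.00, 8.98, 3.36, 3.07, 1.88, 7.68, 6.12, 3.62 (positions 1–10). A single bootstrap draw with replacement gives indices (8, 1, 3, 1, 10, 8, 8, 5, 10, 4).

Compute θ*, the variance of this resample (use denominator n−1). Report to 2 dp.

Resample values: 7.68, 4.48, 6.00, 4.48, 3.62, 7.68, 7.68, 3.36, 3.62, 8.98.
Mean = 5.7580; sum of squared deviations = 39.6812
s² = 39.6812 / 9 = 4.4090

θ* = 4.41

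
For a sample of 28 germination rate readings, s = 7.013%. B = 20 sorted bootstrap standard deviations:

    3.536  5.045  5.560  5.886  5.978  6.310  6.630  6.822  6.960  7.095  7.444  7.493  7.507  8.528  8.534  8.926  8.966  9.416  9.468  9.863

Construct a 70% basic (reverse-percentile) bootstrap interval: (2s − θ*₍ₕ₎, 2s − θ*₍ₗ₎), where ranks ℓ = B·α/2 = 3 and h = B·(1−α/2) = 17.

(5.060, 8.466)

Percentile endpoints at ranks 3 and 17: θ*₍3₎ = 5.560, θ*₍17₎ = 8.966.
Basic interval reflects these around s:
  lower = 2 × 7.013 − 8.966 = 5.060
  upper = 2 × 7.013 − 5.560 = 8.466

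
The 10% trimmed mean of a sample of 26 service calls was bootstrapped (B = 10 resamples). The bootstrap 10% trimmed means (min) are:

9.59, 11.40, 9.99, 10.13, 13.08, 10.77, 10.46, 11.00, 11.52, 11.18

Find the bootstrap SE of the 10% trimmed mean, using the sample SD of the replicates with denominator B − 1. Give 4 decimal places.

SE* = 0.9900

Bootstrap SE is the standard deviation of the 10 replicate 10% trimmed means.
Mean of replicates: (9.59 + 11.40 + 9.99 + 10.13 + 13.08 + 10.77 + 10.46 + 11.00 + 11.52 + 11.18) / 10 = 109.12000 / 10 = 10.91200
Sum of squared deviations: (−1.32200)² + (+0.48800)² + (−0.92200)² + (−0.78200)² + (+2.16800)² + (−0.14200)² + (−0.45200)² + (+0.08800)² + (+0.60800)² + (+0.26800)² = 8.82136
Variance = 8.82136 / 9 = 0.98015
SE* = √0.98015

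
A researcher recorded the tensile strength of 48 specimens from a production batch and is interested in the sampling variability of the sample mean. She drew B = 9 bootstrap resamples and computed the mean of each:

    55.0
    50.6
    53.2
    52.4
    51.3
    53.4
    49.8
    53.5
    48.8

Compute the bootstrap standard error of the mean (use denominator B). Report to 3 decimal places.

Bootstrap SE is the standard deviation of the 9 replicate means.
Mean of replicates: (55.0 + 50.6 + 53.2 + 52.4 + 51.3 + 53.4 + 49.8 + 53.5 + 48.8) / 9 = 468.0000 / 9 = 52.0000
Sum of squared deviations: (+3.0000)² + (−1.4000)² + (+1.2000)² + (+0.4000)² + (−0.7000)² + (+1.4000)² + (−2.2000)² + (+1.5000)² + (−3.2000)² = 32.3400
Variance = 32.3400 / 9 = 3.5933
SE* = √3.5933

SE* = 1.896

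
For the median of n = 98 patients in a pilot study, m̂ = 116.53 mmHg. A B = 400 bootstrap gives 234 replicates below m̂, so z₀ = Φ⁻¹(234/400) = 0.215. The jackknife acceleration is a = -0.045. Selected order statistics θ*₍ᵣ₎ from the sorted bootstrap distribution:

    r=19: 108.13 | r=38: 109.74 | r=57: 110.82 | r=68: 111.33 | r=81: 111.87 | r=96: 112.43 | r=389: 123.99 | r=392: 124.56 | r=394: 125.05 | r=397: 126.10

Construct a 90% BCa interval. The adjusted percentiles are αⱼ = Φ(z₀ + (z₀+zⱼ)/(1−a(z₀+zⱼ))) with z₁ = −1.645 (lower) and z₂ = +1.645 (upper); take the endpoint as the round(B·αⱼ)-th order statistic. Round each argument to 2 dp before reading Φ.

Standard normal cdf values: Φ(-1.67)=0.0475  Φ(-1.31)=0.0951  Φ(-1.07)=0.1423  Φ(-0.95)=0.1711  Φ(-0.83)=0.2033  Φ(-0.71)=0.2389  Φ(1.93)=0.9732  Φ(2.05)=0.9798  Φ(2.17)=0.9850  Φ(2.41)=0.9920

Lower: z₀ + z₁ = 0.215 + (-1.645) = -1.430; 1 − a(z₀+z₁) = 1 − (-0.045)(-1.430) = 0.9356; argument = 0.215 + (-1.430)/0.9356 = -1.3133 → -1.31.
α₁ = Φ(-1.31) = 0.0951; rank = round(400 × 0.0951) = 38; θ*₍38₎ = 109.74.
Upper: z₀ + z₂ = 1.860; 1 − a(z₀+z₂) = 1.0837; argument = 1.9313 → 1.93; α₂ = 0.9732; rank = 389; θ*₍389₎ = 123.99.

(109.74, 123.99)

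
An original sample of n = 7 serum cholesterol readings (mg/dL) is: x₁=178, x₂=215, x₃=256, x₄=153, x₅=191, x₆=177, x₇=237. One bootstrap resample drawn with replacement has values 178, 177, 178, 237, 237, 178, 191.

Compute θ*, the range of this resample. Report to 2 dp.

Range = 237 − 177 = 60.00

θ* = 60.00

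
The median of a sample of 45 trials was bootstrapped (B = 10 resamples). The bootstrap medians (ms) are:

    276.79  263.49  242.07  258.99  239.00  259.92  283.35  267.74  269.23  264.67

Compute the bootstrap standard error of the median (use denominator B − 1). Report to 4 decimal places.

Bootstrap SE is the standard deviation of the 10 replicate medians.
Mean of replicates: (276.79 + 263.49 + 242.07 + 258.99 + 239.00 + 259.92 + 283.35 + 267.74 + 269.23 + 264.67) / 10 = 2625.25000 / 10 = 262.52500
Sum of squared deviations: (+14.26500)² + (+0.96500)² + (−20.45500)² + (−3.53500)² + (−23.52500)² + (−2.60500)² + (+20.82500)² + (+5.21500)² + (+6.70500)² + (+2.14500)² = 1705.97125
Variance = 1705.97125 / 9 = 189.55236
SE* = √189.55236

SE* = 13.7678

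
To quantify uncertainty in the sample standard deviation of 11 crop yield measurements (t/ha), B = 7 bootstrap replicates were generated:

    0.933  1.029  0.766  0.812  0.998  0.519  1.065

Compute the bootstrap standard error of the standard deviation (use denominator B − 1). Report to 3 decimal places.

SE* = 0.192

Bootstrap SE is the standard deviation of the 7 replicate standard deviations.
Mean of replicates: (0.933 + 1.029 + 0.766 + 0.812 + 0.998 + 0.519 + 1.065) / 7 = 6.1220 / 7 = 0.8746
Sum of squared deviations: (+0.0584)² + (+0.1544)² + (−0.1086)² + (−0.0626)² + (+0.1234)² + (−0.3556)² + (+0.1904)² = 0.2209
Variance = 0.2209 / 6 = 0.0368
SE* = √0.0368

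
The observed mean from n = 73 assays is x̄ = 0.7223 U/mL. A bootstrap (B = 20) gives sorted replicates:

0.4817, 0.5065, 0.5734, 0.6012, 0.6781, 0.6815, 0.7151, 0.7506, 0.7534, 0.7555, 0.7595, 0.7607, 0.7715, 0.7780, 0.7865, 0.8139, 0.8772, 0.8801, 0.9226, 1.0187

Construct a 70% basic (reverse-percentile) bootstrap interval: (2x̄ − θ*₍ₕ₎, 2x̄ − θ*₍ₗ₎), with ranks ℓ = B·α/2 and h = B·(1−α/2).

Percentile endpoints at ranks 3 and 17: θ*₍3₎ = 0.5734, θ*₍17₎ = 0.8772.
Basic interval reflects these around x̄:
  lower = 2 × 0.7223 − 0.8772 = 0.5674
  upper = 2 × 0.7223 − 0.5734 = 0.8712

(0.5674, 0.8712)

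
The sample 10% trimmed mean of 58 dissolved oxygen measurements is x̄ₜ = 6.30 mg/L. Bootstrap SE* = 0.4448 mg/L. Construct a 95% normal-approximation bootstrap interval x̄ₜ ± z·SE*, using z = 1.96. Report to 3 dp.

(5.428, 7.172)

Margin = 1.96 × 0.4448 = 0.8718
Interval: 6.30 ± 0.8718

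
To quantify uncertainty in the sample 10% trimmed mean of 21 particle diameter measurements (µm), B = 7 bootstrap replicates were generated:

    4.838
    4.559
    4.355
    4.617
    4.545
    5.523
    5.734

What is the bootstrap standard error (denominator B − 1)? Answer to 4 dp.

Bootstrap SE is the standard deviation of the 7 replicate 10% trimmed means.
Mean of replicates: (4.838 + 4.559 + 4.355 + 4.617 + 4.545 + 5.523 + 5.734) / 7 = 34.17100 / 7 = 4.88157
Sum of squared deviations: (−0.04357)² + (−0.32257)² + (−0.52657)² + (−0.26457)² + (−0.33657)² + (+0.64143)² + (+0.85243)² = 1.70457
Variance = 1.70457 / 6 = 0.28410
SE* = √0.28410

SE* = 0.5330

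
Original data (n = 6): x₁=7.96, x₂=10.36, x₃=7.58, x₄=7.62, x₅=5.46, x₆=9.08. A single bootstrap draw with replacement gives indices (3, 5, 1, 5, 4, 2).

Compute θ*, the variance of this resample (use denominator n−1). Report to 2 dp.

θ* = 3.34

Resample values: 7.58, 5.46, 7.96, 5.46, 7.62, 10.36.
Mean = 7.4067; sum of squared deviations = 16.6829
s² = 16.6829 / 5 = 3.3366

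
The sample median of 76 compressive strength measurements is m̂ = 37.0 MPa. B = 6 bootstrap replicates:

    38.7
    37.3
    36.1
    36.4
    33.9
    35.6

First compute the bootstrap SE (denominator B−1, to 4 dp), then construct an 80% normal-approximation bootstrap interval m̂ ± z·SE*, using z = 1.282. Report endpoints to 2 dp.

(34.93, 39.07)

Mean of replicates = 36.3333; sum of squared deviations = 13.0533; SE* = √(13.0533/5) = 1.6158
Margin = 1.282 × 1.6158 = 2.071
Interval: 37.0 ± 2.071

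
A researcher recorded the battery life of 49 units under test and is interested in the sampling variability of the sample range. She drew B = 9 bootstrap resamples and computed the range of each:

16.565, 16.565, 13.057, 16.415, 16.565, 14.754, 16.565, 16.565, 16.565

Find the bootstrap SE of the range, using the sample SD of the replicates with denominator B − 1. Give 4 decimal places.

SE* = 1.2392

Bootstrap SE is the standard deviation of the 9 replicate ranges.
Mean of replicates: (16.565 + 16.565 + 13.057 + 16.415 + 16.565 + 14.754 + 16.565 + 16.565 + 16.565) / 9 = 143.61600 / 9 = 15.95733
Sum of squared deviations: (+0.60767)² + (+0.60767)² + (−2.90033)² + (+0.45767)² + (+0.60767)² + (−1.20333)² + (+0.60767)² + (+0.60767)² + (+0.60767)² = 12.28496
Variance = 12.28496 / 8 = 1.53562
SE* = √1.53562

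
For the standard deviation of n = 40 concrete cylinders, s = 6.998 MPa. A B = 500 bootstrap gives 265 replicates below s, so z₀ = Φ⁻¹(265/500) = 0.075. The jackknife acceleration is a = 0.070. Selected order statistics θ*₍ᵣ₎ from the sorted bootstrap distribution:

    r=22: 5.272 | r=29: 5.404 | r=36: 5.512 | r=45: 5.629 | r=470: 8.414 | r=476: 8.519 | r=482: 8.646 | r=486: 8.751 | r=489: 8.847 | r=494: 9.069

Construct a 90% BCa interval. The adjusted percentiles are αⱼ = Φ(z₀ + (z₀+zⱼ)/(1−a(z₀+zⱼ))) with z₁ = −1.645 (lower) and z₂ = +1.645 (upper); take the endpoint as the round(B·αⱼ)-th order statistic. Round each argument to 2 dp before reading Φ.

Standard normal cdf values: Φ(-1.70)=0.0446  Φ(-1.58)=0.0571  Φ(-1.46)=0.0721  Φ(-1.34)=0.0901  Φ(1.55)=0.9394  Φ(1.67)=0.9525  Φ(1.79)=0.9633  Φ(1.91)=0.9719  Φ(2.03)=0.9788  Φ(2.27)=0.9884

Lower: z₀ + z₁ = 0.075 + (-1.645) = -1.570; 1 − a(z₀+z₁) = 1 − (0.070)(-1.570) = 1.1099; argument = 0.075 + (-1.570)/1.1099 = -1.3395 → -1.34.
α₁ = Φ(-1.34) = 0.0901; rank = round(500 × 0.0901) = 45; θ*₍45₎ = 5.629.
Upper: z₀ + z₂ = 1.720; 1 − a(z₀+z₂) = 0.8796; argument = 2.0304 → 2.03; α₂ = 0.9788; rank = 489; θ*₍489₎ = 8.847.

(5.629, 8.847)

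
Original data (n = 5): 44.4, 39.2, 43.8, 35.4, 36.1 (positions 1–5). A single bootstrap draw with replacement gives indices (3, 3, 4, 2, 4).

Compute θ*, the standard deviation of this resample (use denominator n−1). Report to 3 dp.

θ* = 4.204

Resample values: 43.8, 43.8, 35.4, 39.2, 35.4.
Mean = 39.5200; sum of squared deviations = 70.6880
s² = 70.6880 / 4 = 17.6720
s = √17.6720 = 4.204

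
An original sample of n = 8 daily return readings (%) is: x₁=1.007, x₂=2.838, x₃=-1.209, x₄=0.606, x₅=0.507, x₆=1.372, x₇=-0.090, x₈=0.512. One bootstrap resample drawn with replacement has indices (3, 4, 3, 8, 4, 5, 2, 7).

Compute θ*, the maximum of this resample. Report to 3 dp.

θ* = 2.838

Resample values: -1.209, 0.606, -1.209, 0.512, 0.606, 0.507, 2.838, -0.090.
Maximum = 2.838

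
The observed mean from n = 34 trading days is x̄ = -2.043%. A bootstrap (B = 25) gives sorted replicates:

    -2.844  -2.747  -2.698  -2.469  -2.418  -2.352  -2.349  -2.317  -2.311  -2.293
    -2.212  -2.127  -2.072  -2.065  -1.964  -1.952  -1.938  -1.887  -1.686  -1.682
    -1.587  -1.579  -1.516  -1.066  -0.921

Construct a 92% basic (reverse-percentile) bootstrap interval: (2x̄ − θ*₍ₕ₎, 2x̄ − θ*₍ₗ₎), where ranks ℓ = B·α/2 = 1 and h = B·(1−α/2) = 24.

Percentile endpoints at ranks 1 and 24: θ*₍1₎ = -2.844, θ*₍24₎ = -1.066.
Basic interval reflects these around x̄:
  lower = 2 × -2.043 − -1.066 = -3.020
  upper = 2 × -2.043 − -2.844 = -1.242

(-3.020, -1.242)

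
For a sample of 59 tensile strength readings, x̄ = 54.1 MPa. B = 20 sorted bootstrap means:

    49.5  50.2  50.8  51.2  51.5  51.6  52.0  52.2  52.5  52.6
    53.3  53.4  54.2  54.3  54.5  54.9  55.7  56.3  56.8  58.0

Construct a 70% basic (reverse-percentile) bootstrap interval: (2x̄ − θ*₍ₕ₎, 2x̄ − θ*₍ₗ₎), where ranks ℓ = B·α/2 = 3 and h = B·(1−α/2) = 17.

(52.5, 57.4)

Percentile endpoints at ranks 3 and 17: θ*₍3₎ = 50.8, θ*₍17₎ = 55.7.
Basic interval reflects these around x̄:
  lower = 2 × 54.1 − 55.7 = 52.5
  upper = 2 × 54.1 − 50.8 = 57.4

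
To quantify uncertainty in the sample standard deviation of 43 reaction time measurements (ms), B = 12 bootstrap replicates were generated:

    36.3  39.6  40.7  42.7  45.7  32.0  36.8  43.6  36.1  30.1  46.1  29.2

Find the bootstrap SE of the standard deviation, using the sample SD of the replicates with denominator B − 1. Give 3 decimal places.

SE* = 5.810

Bootstrap SE is the standard deviation of the 12 replicate standard deviations.
Mean of replicates: (36.3 + 39.6 + 40.7 + 42.7 + 45.7 + 32.0 + 36.8 + 43.6 + 36.1 + 30.1 + 46.1 + 29.2) / 12 = 458.9000 / 12 = 38.2417
Sum of squared deviations: (−1.9417)² + (+1.3583)² + (+2.4583)² + (+4.4583)² + (+7.4583)² + (−6.2417)² + (−1.4417)² + (+5.3583)² + (−2.1417)² + (−8.1417)² + (+7.8583)² + (−9.0417)² = 371.2892
Variance = 371.2892 / 11 = 33.7536
SE* = √33.7536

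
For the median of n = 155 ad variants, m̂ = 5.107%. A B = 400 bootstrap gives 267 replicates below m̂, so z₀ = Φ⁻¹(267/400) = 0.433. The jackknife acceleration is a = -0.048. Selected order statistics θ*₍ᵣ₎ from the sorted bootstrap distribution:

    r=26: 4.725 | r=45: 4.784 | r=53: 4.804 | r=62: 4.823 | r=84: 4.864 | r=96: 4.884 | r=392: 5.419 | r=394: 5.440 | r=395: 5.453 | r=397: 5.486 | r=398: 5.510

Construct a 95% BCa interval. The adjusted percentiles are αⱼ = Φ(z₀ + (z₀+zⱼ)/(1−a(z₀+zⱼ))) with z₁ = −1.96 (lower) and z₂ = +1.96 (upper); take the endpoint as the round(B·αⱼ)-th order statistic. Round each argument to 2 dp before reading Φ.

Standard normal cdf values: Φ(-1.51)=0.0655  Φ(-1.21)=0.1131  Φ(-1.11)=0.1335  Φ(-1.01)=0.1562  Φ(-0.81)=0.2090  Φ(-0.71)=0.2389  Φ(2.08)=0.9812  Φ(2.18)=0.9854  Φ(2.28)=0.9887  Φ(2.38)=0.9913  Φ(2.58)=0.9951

(4.784, 5.510)

Lower: z₀ + z₁ = 0.433 + (-1.960) = -1.527; 1 − a(z₀+z₁) = 1 − (-0.048)(-1.527) = 0.9267; argument = 0.433 + (-1.527)/0.9267 = -1.2148 → -1.21.
α₁ = Φ(-1.21) = 0.1131; rank = round(400 × 0.1131) = 45; θ*₍45₎ = 4.784.
Upper: z₀ + z₂ = 2.393; 1 − a(z₀+z₂) = 1.1149; argument = 2.5795 → 2.58; α₂ = 0.9951; rank = 398; θ*₍398₎ = 5.510.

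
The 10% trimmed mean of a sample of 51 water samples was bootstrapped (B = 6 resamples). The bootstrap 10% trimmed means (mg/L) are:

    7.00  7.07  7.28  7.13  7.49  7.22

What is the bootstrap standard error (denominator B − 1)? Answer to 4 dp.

SE* = 0.1747

Bootstrap SE is the standard deviation of the 6 replicate 10% trimmed means.
Mean of replicates: (7.00 + 7.07 + 7.28 + 7.13 + 7.49 + 7.22) / 6 = 43.190000 / 6 = 7.198333
Sum of squared deviations: (−0.198333)² + (−0.128333)² + (+0.081667)² + (−0.068333)² + (+0.291667)² + (+0.021667)² = 0.152683
Variance = 0.152683 / 5 = 0.030537
SE* = √0.030537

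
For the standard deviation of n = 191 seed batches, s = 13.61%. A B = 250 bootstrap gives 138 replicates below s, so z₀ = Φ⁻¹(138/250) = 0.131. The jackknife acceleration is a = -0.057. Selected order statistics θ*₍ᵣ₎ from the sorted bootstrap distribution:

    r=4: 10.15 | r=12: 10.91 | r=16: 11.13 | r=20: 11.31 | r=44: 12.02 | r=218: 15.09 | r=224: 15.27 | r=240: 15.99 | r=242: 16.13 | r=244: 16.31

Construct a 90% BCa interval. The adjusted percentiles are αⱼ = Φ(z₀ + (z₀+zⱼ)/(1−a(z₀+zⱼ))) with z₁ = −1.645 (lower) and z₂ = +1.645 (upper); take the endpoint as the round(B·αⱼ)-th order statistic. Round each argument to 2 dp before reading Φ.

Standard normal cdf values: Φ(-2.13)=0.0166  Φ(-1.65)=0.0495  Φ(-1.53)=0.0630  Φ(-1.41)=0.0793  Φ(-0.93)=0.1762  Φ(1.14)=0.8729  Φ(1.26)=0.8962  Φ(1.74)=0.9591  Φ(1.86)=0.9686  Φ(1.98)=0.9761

Lower: z₀ + z₁ = 0.131 + (-1.645) = -1.514; 1 − a(z₀+z₁) = 1 − (-0.057)(-1.514) = 0.9137; argument = 0.131 + (-1.514)/0.9137 = -1.5260 → -1.53.
α₁ = Φ(-1.53) = 0.0630; rank = round(250 × 0.0630) = 16; θ*₍16₎ = 11.13.
Upper: z₀ + z₂ = 1.776; 1 − a(z₀+z₂) = 1.1012; argument = 1.7437 → 1.74; α₂ = 0.9591; rank = 240; θ*₍240₎ = 15.99.

(11.13, 15.99)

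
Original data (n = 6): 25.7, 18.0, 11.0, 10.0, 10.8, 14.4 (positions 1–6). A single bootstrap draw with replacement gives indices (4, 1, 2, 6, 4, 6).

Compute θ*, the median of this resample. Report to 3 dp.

Resample values: 10.0, 25.7, 18.0, 14.4, 10.0, 14.4.
Sorted: 10.0, 10.0, 14.4, 14.4, 18.0, 25.7
Median = average of the two middle values = 14.400

θ* = 14.400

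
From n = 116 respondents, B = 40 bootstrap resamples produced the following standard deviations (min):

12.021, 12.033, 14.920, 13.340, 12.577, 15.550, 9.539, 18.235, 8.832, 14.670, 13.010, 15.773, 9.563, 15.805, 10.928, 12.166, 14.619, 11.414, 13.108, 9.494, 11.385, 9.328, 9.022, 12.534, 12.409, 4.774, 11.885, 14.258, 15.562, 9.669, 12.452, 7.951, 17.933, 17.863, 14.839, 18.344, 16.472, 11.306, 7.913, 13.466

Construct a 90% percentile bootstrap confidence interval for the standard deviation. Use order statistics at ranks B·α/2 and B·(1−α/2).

(7.913, 17.933)

Sorted replicates: 4.774, 7.913, 7.951, 8.832, 9.022, 9.328, 9.494, 9.539, 9.563, 9.669, 10.928, 11.306, 11.385, 11.414, 11.885, 12.021, 12.033, 12.166, 12.409, 12.452, 12.534, 12.577, 13.010, 13.108, 13.340, 13.466, 14.258, 14.619, 14.670, 14.839, 14.920, 15.550, 15.562, 15.773, 15.805, 16.472, 17.863, 17.933, 18.235, 18.344
α = 0.10; lower rank = 40 × 0.050 = 2; upper rank = 40 × 0.950 = 38.
The 2nd smallest replicate is 7.913; the 38th is 17.933.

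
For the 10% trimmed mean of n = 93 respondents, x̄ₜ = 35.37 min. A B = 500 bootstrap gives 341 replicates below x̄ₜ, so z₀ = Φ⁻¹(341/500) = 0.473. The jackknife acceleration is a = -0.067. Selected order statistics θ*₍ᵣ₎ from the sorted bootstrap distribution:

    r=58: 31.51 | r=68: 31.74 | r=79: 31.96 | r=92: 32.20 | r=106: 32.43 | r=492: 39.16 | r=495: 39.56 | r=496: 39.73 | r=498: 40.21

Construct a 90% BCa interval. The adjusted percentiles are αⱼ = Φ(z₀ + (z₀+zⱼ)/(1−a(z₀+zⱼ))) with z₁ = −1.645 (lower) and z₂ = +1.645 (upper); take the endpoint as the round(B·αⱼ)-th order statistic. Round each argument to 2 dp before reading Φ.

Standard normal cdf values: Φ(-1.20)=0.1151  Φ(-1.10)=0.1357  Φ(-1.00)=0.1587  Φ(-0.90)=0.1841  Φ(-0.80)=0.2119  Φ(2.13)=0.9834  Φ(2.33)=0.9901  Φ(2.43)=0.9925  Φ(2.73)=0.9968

Lower: z₀ + z₁ = 0.473 + (-1.645) = -1.172; 1 − a(z₀+z₁) = 1 − (-0.067)(-1.172) = 0.9215; argument = 0.473 + (-1.172)/0.9215 = -0.7989 → -0.80.
α₁ = Φ(-0.80) = 0.2119; rank = round(500 × 0.2119) = 106; θ*₍106₎ = 32.43.
Upper: z₀ + z₂ = 2.118; 1 − a(z₀+z₂) = 1.1419; argument = 2.3278 → 2.33; α₂ = 0.9901; rank = 495; θ*₍495₎ = 39.56.

(32.43, 39.56)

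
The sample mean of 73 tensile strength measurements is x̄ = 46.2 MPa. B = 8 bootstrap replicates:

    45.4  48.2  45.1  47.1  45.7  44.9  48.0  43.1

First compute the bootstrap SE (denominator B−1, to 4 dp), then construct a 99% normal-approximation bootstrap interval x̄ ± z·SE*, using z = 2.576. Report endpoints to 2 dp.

(41.75, 50.65)

Mean of replicates = 45.9375; sum of squared deviations = 20.8988; SE* = √(20.8988/7) = 1.7279
Margin = 2.576 × 1.7279 = 4.451
Interval: 46.2 ± 4.451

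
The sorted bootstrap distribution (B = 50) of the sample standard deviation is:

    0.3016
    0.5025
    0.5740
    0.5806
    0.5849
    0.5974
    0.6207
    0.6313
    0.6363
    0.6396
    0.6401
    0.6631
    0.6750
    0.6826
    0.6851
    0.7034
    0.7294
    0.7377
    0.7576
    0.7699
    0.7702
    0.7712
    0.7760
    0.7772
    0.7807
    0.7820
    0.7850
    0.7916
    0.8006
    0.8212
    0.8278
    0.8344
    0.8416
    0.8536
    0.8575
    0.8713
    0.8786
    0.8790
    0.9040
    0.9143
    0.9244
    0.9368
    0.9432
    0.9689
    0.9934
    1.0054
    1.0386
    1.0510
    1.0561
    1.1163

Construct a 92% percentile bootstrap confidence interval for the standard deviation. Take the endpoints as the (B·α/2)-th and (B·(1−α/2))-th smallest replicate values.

α = 0.08; lower rank = 50 × 0.040 = 2; upper rank = 50 × 0.960 = 48.
The 2nd smallest replicate is 0.5025; the 48th is 1.0510.

(0.5025, 1.0510)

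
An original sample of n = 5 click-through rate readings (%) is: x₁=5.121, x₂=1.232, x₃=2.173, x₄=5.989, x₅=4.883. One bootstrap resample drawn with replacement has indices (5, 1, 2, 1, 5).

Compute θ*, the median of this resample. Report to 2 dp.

θ* = 4.88

Resample values: 4.883, 5.121, 1.232, 5.121, 4.883.
Sorted: 1.232, 4.883, 4.883, 5.121, 5.121
Median = middle value = 4.88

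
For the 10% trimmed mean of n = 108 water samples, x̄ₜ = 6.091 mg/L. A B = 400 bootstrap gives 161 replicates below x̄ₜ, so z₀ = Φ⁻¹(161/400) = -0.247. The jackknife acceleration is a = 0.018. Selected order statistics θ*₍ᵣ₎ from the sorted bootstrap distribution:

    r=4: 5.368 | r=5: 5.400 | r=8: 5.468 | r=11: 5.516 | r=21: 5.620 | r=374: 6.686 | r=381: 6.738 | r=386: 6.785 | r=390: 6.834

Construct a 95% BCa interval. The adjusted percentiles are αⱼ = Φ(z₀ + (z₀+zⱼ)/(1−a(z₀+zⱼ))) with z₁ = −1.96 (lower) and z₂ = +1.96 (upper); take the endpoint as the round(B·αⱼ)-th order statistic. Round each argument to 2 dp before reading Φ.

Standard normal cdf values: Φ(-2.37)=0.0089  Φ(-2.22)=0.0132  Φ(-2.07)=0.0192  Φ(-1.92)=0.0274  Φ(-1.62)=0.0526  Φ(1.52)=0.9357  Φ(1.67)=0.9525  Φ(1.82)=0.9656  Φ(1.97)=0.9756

Lower: z₀ + z₁ = -0.247 + (-1.960) = -2.207; 1 − a(z₀+z₁) = 1 − (0.018)(-2.207) = 1.0397; argument = -0.247 + (-2.207)/1.0397 = -2.3697 → -2.37.
α₁ = Φ(-2.37) = 0.0089; rank = round(400 × 0.0089) = 4; θ*₍4₎ = 5.368.
Upper: z₀ + z₂ = 1.713; 1 − a(z₀+z₂) = 0.9692; argument = 1.5205 → 1.52; α₂ = 0.9357; rank = 374; θ*₍374₎ = 6.686.

(5.368, 6.686)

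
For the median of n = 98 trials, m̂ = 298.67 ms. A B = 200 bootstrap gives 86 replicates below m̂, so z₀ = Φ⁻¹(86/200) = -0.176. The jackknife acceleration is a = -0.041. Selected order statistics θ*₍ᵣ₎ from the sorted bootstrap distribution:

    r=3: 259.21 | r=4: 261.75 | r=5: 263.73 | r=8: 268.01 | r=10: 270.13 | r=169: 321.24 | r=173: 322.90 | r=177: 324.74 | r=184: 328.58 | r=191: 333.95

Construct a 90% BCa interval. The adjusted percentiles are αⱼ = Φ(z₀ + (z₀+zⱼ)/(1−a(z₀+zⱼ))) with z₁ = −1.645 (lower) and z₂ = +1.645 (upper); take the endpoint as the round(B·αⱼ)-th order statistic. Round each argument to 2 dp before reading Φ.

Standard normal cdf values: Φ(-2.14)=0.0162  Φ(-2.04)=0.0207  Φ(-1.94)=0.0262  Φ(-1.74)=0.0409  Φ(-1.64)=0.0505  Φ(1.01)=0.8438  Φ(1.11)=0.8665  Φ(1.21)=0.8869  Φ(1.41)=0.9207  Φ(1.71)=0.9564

Lower: z₀ + z₁ = -0.176 + (-1.645) = -1.821; 1 − a(z₀+z₁) = 1 − (-0.041)(-1.821) = 0.9253; argument = -0.176 + (-1.821)/0.9253 = -2.1439 → -2.14.
α₁ = Φ(-2.14) = 0.0162; rank = round(200 × 0.0162) = 3; θ*₍3₎ = 259.21.
Upper: z₀ + z₂ = 1.469; 1 − a(z₀+z₂) = 1.0602; argument = 1.2095 → 1.21; α₂ = 0.8869; rank = 177; θ*₍177₎ = 324.74.

(259.21, 324.74)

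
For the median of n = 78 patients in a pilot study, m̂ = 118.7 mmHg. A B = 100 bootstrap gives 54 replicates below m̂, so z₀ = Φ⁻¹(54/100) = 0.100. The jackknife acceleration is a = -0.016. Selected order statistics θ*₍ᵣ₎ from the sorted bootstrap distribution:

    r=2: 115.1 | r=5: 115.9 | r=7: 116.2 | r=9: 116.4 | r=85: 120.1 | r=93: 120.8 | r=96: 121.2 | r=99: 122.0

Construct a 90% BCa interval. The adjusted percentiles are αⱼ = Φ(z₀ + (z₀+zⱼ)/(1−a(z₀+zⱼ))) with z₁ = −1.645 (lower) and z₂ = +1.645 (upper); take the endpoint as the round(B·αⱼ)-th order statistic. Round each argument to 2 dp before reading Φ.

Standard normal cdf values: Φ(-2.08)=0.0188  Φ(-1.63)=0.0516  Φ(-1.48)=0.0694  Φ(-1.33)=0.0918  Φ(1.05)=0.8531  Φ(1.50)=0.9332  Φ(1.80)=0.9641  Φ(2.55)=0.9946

(116.2, 121.2)

Lower: z₀ + z₁ = 0.100 + (-1.645) = -1.545; 1 − a(z₀+z₁) = 1 − (-0.016)(-1.545) = 0.9753; argument = 0.100 + (-1.545)/0.9753 = -1.4842 → -1.48.
α₁ = Φ(-1.48) = 0.0694; rank = round(100 × 0.0694) = 7; θ*₍7₎ = 116.2.
Upper: z₀ + z₂ = 1.745; 1 − a(z₀+z₂) = 1.0279; argument = 1.7976 → 1.80; α₂ = 0.9641; rank = 96; θ*₍96₎ = 121.2.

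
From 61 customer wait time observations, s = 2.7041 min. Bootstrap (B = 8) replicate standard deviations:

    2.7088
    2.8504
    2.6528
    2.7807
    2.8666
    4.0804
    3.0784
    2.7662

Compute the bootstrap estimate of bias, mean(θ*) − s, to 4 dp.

bias = +0.2689

mean(θ*) = (2.7088 + 2.8504 + 2.6528 + 2.7807 + 2.8666 + 4.0804 + 3.0784 + 2.7662) / 8 = 2.97304
bias = 2.97304 − 2.7041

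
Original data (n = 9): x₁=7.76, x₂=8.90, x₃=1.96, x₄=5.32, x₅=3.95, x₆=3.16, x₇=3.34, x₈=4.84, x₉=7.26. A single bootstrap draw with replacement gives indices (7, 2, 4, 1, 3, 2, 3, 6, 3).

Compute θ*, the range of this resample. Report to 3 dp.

θ* = 6.940

Resample values: 3.34, 8.90, 5.32, 7.76, 1.96, 8.90, 1.96, 3.16, 1.96.
Range = 8.90 − 1.96 = 6.940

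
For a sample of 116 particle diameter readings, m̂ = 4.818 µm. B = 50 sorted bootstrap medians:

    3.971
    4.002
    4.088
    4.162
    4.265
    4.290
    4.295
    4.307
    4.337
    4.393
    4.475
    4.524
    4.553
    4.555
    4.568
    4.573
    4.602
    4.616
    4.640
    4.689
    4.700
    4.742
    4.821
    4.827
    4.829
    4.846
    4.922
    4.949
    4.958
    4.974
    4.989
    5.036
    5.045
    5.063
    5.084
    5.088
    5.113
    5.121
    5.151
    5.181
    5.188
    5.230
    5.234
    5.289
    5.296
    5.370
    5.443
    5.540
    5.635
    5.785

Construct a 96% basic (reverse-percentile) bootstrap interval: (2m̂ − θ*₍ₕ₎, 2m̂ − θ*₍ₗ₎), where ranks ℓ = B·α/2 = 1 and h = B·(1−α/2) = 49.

(4.001, 5.665)

Percentile endpoints at ranks 1 and 49: θ*₍1₎ = 3.971, θ*₍49₎ = 5.635.
Basic interval reflects these around m̂:
  lower = 2 × 4.818 − 5.635 = 4.001
  upper = 2 × 4.818 − 3.971 = 5.665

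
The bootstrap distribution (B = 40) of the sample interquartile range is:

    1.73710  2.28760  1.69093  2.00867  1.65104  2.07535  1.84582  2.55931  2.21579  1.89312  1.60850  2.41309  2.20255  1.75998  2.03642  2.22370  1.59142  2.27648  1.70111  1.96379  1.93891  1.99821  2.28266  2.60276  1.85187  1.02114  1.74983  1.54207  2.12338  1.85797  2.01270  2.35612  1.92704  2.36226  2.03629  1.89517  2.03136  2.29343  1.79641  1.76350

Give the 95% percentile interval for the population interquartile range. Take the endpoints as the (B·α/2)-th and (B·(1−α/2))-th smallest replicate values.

(1.02114, 2.55931)

Sorted replicates: 1.02114, 1.54207, 1.59142, 1.60850, 1.65104, 1.69093, 1.70111, 1.73710, 1.74983, 1.75998, 1.76350, 1.79641, 1.84582, 1.85187, 1.85797, 1.89312, 1.89517, 1.92704, 1.93891, 1.96379, 1.99821, 2.00867, 2.01270, 2.03136, 2.03629, 2.03642, 2.07535, 2.12338, 2.20255, 2.21579, 2.22370, 2.27648, 2.28266, 2.28760, 2.29343, 2.35612, 2.36226, 2.41309, 2.55931, 2.60276
α = 0.05; lower rank = 40 × 0.025 = 1; upper rank = 40 × 0.975 = 39.
The 1st smallest replicate is 1.02114; the 39th is 2.55931.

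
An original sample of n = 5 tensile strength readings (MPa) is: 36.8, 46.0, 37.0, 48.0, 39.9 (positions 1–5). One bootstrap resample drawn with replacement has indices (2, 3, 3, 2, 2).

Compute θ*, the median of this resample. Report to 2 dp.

Resample values: 46.0, 37.0, 37.0, 46.0, 46.0.
Sorted: 37.0, 37.0, 46.0, 46.0, 46.0
Median = middle value = 46.00

θ* = 46.00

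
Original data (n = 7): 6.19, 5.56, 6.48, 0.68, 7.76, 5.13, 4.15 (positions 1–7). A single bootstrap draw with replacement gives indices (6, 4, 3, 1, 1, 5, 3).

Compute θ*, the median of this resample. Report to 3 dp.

Resample values: 5.13, 0.68, 6.48, 6.19, 6.19, 7.76, 6.48.
Sorted: 0.68, 5.13, 6.19, 6.19, 6.48, 6.48, 7.76
Median = middle value = 6.190

θ* = 6.190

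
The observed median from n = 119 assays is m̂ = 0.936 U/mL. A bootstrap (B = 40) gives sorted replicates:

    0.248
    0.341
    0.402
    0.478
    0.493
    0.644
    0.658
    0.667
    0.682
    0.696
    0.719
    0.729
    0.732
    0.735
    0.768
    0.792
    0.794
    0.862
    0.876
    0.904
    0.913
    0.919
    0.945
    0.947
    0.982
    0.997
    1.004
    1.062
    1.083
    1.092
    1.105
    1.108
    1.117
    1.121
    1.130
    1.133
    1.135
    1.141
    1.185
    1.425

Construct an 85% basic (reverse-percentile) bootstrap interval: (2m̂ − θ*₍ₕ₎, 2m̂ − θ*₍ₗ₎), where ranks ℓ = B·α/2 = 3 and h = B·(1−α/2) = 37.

Percentile endpoints at ranks 3 and 37: θ*₍3₎ = 0.402, θ*₍37₎ = 1.135.
Basic interval reflects these around m̂:
  lower = 2 × 0.936 − 1.135 = 0.737
  upper = 2 × 0.936 − 0.402 = 1.470

(0.737, 1.470)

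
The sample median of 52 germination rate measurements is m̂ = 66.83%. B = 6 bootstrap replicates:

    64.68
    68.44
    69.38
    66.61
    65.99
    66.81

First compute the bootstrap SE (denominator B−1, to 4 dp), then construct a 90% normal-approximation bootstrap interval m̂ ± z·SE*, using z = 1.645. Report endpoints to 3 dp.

(64.045, 69.615)

Mean of replicates = 66.9850; sum of squared deviations = 14.3273; SE* = √(14.3273/5) = 1.6928
Margin = 1.645 × 1.6928 = 2.7847
Interval: 66.83 ± 2.7847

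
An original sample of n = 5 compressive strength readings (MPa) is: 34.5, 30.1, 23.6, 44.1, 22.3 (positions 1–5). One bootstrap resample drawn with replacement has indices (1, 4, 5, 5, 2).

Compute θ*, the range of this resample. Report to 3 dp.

θ* = 21.800

Resample values: 34.5, 44.1, 22.3, 22.3, 30.1.
Range = 44.1 − 22.3 = 21.800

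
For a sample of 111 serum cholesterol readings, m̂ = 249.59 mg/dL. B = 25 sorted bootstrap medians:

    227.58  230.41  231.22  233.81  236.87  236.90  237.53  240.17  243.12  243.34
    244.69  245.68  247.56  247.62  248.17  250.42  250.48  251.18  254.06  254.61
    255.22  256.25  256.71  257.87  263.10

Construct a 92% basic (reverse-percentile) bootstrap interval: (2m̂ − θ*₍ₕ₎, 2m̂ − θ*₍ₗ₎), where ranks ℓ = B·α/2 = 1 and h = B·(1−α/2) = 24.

Percentile endpoints at ranks 1 and 24: θ*₍1₎ = 227.58, θ*₍24₎ = 257.87.
Basic interval reflects these around m̂:
  lower = 2 × 249.59 − 257.87 = 241.31
  upper = 2 × 249.59 − 227.58 = 271.60

(241.31, 271.60)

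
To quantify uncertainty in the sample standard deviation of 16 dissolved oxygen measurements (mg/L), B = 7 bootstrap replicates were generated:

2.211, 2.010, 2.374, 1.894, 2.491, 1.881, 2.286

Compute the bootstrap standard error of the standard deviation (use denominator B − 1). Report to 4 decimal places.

Bootstrap SE is the standard deviation of the 7 replicate standard deviations.
Mean of replicates: (2.211 + 2.010 + 2.374 + 1.894 + 2.491 + 1.881 + 2.286) / 7 = 15.14700 / 7 = 2.16386
Sum of squared deviations: (+0.04714)² + (−0.15386)² + (+0.21014)² + (−0.26986)² + (+0.32714)² + (−0.28286)² + (+0.12214)² = 0.34483
Variance = 0.34483 / 6 = 0.05747
SE* = √0.05747

SE* = 0.2397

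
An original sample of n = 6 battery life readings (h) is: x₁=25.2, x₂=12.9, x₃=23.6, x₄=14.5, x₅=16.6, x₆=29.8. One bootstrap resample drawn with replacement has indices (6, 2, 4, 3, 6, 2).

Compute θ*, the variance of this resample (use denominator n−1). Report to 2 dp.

θ* = 66.81

Resample values: 29.8, 12.9, 14.5, 23.6, 29.8, 12.9.
Mean = 20.5833; sum of squared deviations = 334.0683
s² = 334.0683 / 5 = 66.8137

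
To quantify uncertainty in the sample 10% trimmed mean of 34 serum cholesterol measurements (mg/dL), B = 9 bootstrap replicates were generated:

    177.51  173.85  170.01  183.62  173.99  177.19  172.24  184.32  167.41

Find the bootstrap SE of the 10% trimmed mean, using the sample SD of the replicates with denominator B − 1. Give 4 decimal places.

SE* = 5.7205

Bootstrap SE is the standard deviation of the 9 replicate 10% trimmed means.
Mean of replicates: (177.51 + 173.85 + 170.01 + 183.62 + 173.99 + 177.19 + 172.24 + 184.32 + 167.41) / 9 = 1580.14000 / 9 = 175.57111
Sum of squared deviations: (+1.93889)² + (−1.72111)² + (−5.56111)² + (+8.04889)² + (−1.58111)² + (+1.61889)² + (−3.33111)² + (+8.74889)² + (−8.16111)² = 261.79589
Variance = 261.79589 / 8 = 32.72449
SE* = √32.72449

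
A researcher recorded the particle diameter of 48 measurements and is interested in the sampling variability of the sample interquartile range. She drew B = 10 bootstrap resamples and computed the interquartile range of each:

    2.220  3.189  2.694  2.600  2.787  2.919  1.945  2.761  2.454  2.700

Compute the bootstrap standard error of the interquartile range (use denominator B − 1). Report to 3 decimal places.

Bootstrap SE is the standard deviation of the 10 replicate interquartile ranges.
Mean of replicates: (2.220 + 3.189 + 2.694 + 2.600 + 2.787 + 2.919 + 1.945 + 2.761 + 2.454 + 2.700) / 10 = 26.2690 / 10 = 2.6269
Sum of squared deviations: (−0.4069)² + (+0.5621)² + (+0.0671)² + (−0.0269)² + (+0.1601)² + (+0.2921)² + (−0.6819)² + (+0.1341)² + (−0.1729)² + (+0.0731)² = 1.1159
Variance = 1.1159 / 9 = 0.1240
SE* = √0.1240

SE* = 0.352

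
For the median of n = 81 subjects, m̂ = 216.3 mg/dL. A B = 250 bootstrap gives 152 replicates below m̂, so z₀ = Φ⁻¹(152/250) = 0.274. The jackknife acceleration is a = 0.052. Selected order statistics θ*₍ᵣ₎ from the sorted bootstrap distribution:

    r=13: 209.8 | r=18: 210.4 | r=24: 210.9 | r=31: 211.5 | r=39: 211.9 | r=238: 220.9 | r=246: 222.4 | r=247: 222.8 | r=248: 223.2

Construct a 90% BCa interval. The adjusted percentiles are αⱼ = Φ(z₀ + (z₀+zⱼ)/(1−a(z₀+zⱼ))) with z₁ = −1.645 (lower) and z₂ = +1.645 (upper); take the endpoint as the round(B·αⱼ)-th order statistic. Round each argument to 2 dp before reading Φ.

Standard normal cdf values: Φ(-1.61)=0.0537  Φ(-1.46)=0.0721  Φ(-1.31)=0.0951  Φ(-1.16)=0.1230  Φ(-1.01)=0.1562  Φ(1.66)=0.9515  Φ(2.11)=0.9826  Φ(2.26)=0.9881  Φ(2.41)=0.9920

Lower: z₀ + z₁ = 0.274 + (-1.645) = -1.371; 1 − a(z₀+z₁) = 1 − (0.052)(-1.371) = 1.0713; argument = 0.274 + (-1.371)/1.0713 = -1.0058 → -1.01.
α₁ = Φ(-1.01) = 0.1562; rank = round(250 × 0.1562) = 39; θ*₍39₎ = 211.9.
Upper: z₀ + z₂ = 1.919; 1 − a(z₀+z₂) = 0.9002; argument = 2.4057 → 2.41; α₂ = 0.9920; rank = 248; θ*₍248₎ = 223.2.

(211.9, 223.2)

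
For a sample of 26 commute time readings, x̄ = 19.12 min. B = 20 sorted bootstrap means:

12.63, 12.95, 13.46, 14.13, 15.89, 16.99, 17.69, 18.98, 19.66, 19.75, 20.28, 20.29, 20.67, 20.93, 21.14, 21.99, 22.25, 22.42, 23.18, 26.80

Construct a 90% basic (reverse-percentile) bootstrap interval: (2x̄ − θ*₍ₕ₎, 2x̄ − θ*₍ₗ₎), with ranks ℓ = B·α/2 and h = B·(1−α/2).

(15.06, 25.61)

Percentile endpoints at ranks 1 and 19: θ*₍1₎ = 12.63, θ*₍19₎ = 23.18.
Basic interval reflects these around x̄:
  lower = 2 × 19.12 − 23.18 = 15.06
  upper = 2 × 19.12 − 12.63 = 25.61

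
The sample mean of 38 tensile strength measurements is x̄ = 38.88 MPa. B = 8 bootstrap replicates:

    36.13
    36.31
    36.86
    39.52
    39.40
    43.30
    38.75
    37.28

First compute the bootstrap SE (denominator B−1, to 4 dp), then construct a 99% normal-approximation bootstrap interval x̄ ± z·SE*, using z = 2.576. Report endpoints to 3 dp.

(32.759, 45.001)

Mean of replicates = 38.4438; sum of squared deviations = 39.5186; SE* = √(39.5186/7) = 2.3760
Margin = 2.576 × 2.3760 = 6.1206
Interval: 38.88 ± 6.1206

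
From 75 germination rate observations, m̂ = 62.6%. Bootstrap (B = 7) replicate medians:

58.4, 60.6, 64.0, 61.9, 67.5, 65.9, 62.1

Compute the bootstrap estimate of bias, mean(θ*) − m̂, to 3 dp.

bias = +0.314

mean(θ*) = (58.4 + 60.6 + 64.0 + 61.9 + 67.5 + 65.9 + 62.1) / 7 = 62.9143
bias = 62.9143 − 62.6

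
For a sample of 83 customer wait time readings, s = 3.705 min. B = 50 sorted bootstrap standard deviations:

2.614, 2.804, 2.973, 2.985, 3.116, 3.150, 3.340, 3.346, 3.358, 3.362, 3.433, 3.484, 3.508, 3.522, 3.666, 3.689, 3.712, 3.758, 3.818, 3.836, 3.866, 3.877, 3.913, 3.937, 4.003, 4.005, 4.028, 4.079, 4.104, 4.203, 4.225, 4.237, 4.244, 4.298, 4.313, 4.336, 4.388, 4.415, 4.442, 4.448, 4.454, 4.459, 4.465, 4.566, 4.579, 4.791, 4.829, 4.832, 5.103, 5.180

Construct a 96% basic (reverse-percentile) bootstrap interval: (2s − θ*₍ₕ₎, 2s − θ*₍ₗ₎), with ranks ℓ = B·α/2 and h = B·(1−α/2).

(2.307, 4.796)

Percentile endpoints at ranks 1 and 49: θ*₍1₎ = 2.614, θ*₍49₎ = 5.103.
Basic interval reflects these around s:
  lower = 2 × 3.705 − 5.103 = 2.307
  upper = 2 × 3.705 − 2.614 = 4.796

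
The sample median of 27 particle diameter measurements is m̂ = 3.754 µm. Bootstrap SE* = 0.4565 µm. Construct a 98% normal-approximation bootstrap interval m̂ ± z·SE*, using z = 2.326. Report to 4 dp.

Margin = 2.326 × 0.4565 = 1.06182
Interval: 3.754 ± 1.06182

(2.6922, 4.8158)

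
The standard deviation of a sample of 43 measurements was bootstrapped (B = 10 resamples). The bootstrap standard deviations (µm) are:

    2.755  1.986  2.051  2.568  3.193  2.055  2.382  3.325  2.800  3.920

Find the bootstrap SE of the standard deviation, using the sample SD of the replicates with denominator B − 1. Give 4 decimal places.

Bootstrap SE is the standard deviation of the 10 replicate standard deviations.
Mean of replicates: (2.755 + 1.986 + 2.051 + 2.568 + 3.193 + 2.055 + 2.382 + 3.325 + 2.800 + 3.920) / 10 = 27.03500 / 10 = 2.70350
Sum of squared deviations: (+0.05150)² + (−0.71750)² + (−0.65250)² + (−0.13550)² + (+0.48950)² + (−0.64850)² + (−0.32150)² + (+0.62150)² + (+0.09650)² + (+1.21650)² = 3.60055
Variance = 3.60055 / 9 = 0.40006
SE* = √0.40006

SE* = 0.6325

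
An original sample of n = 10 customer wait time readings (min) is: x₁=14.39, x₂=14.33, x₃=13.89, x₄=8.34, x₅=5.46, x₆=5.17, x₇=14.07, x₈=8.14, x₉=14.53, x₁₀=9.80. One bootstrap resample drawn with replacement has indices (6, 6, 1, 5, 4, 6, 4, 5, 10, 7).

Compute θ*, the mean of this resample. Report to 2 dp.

Resample values: 5.17, 5.17, 14.39, 5.46, 8.34, 5.17, 8.34, 5.46, 9.80, 14.07.
Mean = (5.17 + 5.17 + 14.39 + 5.46 + 8.34 + 5.17 + 8.34 + 5.46 + 9.80 + 14.07) / 10 = 81.370 / 10 = 8.14

θ* = 8.14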